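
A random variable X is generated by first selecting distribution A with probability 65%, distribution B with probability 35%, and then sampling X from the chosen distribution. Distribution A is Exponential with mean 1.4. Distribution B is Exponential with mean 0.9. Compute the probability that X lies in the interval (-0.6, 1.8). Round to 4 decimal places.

Conditional on each component, P(-0.6 < X < 1.8): A: 0.723547; B: 0.864665.
By total probability, P(-0.6 < X < 1.8) = 0.65·0.723547 + 0.35·0.864665 = 0.772938.

0.7729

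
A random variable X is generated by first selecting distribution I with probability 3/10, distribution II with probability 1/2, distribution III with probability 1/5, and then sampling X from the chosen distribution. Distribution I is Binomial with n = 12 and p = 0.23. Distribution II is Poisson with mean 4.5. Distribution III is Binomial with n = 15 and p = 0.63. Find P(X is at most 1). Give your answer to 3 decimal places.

Conditional on each component, P(X ≤ 1): I: 0.199147; II: 0.0610995; III: 8.84984e-06.
By total probability, P(X ≤ 1) = 0.3·0.199147 + 0.5·0.0610995 + 0.2·8.84984e-06 = 0.0902955.

0.090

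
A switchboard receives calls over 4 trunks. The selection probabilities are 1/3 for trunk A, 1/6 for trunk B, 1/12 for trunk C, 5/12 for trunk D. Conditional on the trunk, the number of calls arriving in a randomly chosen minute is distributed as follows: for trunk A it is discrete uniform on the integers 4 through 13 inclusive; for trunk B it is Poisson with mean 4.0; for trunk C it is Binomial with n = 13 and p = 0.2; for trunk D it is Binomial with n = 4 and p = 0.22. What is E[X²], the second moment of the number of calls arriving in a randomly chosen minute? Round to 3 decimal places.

For each component E[X²] = Var + (mean)², giving A: 80.5; B: 20; C: 8.84; D: 1.4608.
Overall E[X²] = 0.333333·80.5 + 0.166667·20 + 0.0833333·8.84 + 0.416667·1.4608 = 31.512.

31.512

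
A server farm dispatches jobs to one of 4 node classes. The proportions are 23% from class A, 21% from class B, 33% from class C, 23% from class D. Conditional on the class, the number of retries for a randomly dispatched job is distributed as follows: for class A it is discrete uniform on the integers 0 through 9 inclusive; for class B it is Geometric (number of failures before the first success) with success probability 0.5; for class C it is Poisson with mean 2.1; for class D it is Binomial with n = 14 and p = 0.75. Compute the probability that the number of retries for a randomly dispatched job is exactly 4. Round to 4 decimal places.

0.0624

Conditional on each class, P(X = 4): A: 0.1; B: 0.03125; C: 0.099231; D: 0.00030205.
By total probability, P(X = 4) = 0.23·0.1 + 0.21·0.03125 + 0.33·0.099231 + 0.23·0.00030205 = 0.0623782.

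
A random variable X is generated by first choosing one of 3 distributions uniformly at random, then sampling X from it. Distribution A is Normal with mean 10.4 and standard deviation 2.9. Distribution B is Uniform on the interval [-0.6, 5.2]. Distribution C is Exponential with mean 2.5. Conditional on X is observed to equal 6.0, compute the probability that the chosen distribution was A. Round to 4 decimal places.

0.5453

Likelihoods f(6.0 | ·): A: 0.0435145; B: 0; C: 0.0362872.
Posterior ∝ prior × likelihood. Numerator for A: 0.333333·0.0435145 = 0.0145048.
Normalizing constant: 0.333333·0.0435145 + 0.333333·0 + 0.333333·0.0362872 = 0.0266006.
P(A | observation) = 0.0145048 / 0.0266006 = 0.545283.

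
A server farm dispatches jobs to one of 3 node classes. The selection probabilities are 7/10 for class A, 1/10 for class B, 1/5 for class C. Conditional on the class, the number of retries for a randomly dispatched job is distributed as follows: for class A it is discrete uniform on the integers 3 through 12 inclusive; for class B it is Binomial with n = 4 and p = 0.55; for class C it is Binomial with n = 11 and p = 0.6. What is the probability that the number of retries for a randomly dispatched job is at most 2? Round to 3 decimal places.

Conditional on each class, P(X ≤ 2): A: 0; B: 0.609019; C: 0.00592445.
By total probability, P(X ≤ 2) = 0.7·0 + 0.1·0.609019 + 0.2·0.00592445 = 0.0620868.

0.062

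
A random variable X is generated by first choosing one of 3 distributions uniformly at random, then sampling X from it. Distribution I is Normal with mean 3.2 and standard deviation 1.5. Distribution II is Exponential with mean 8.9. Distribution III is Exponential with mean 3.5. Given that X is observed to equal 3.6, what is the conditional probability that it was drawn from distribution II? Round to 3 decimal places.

Likelihoods f(3.6 | ·): I: 0.256671; II: 0.0749791; III: 0.102148.
Posterior ∝ prior × likelihood. Numerator for II: 0.333333·0.0749791 = 0.024993.
Normalizing constant: 0.333333·0.256671 + 0.333333·0.0749791 + 0.333333·0.102148 = 0.144599.
P(II | observation) = 0.024993 / 0.144599 = 0.172843.

0.173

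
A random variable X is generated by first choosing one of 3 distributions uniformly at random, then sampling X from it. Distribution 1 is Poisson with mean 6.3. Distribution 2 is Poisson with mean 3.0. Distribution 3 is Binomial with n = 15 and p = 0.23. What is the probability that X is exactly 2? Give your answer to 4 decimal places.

Conditional on each component, P(X = 2): 1: 0.0364415; 2: 0.224042; 3: 0.185791.
By total probability, P(X = 2) = 0.333333·0.0364415 + 0.333333·0.224042 + 0.333333·0.185791 = 0.148758.

0.1488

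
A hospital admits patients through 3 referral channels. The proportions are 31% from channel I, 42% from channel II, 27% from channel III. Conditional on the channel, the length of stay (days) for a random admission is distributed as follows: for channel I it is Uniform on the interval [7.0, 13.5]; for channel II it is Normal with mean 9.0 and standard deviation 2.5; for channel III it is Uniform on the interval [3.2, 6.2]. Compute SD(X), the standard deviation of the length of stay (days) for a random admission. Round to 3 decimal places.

2.966

Per component, I: μ=10.25, E[X²]=108.583; II: μ=9, E[X²]=87.25; III: μ=4.7, E[X²]=22.84.
E[X] = 0.31·10.25 + 0.42·9 + 0.27·4.7 = 8.2265.
E[X²] = 0.31·108.583 + 0.42·87.25 + 0.27·22.84 = 76.4726.
Var(X) = E[X²] − (E[X])² = 76.4726 − 67.6753 = 8.79733.
SD(X) = √8.79733 = 2.96603.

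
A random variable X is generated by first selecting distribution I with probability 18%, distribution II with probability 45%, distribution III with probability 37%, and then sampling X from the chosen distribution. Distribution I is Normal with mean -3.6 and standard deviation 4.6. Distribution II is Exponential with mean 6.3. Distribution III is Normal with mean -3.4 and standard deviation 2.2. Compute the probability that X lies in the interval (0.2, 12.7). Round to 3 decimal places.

0.432

Conditional on each component, P(0.2 < X < 12.7): I: 0.20418; II: 0.835549; III: 0.0508818.
By total probability, P(0.2 < X < 12.7) = 0.18·0.20418 + 0.45·0.835549 + 0.37·0.0508818 = 0.431575.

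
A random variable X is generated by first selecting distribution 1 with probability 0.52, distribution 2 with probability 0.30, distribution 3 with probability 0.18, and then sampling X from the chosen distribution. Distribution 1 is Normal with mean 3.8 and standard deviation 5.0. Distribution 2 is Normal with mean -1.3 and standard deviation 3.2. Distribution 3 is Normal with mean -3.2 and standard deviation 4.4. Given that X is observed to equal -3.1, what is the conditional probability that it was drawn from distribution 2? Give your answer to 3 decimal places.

Likelihoods f(-3.1 | ·): 1: 0.0307897; 2: 0.106427; 3: 0.0906453.
Posterior ∝ prior × likelihood. Numerator for 2: 0.3·0.106427 = 0.0319282.
Normalizing constant: 0.52·0.0307897 + 0.3·0.106427 + 0.18·0.0906453 = 0.064255.
P(2 | observation) = 0.0319282 / 0.064255 = 0.496899.

0.497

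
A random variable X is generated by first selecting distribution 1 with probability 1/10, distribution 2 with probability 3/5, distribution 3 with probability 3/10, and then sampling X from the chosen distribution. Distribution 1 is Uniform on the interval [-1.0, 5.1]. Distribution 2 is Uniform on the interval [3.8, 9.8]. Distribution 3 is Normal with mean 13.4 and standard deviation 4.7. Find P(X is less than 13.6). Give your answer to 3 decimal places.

Conditional on each component, P(X < 13.6): 1: 1; 2: 1; 3: 0.516971.
By total probability, P(X < 13.6) = 0.1·1 + 0.6·1 + 0.3·0.516971 = 0.855091.

0.855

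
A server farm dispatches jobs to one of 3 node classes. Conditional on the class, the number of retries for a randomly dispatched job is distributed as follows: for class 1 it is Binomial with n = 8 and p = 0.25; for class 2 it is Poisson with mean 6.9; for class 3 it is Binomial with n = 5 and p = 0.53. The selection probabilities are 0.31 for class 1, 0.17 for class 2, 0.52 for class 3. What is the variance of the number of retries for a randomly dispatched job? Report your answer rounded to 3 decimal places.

Per component, 1: μ=2, E[X²]=5.5; 2: μ=6.9, E[X²]=54.51; 3: μ=2.65, E[X²]=8.268.
E[X] = 0.31·2 + 0.17·6.9 + 0.52·2.65 = 3.171.
E[X²] = 0.31·5.5 + 0.17·54.51 + 0.52·8.268 = 15.2711.
Var(X) = E[X²] − (E[X])² = 15.2711 − 10.0552 = 5.21582.

5.216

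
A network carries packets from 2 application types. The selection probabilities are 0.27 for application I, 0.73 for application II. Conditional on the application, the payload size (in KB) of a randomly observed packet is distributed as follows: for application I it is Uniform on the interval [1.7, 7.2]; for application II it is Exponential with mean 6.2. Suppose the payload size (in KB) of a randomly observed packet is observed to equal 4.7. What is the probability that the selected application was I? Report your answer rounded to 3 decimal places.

0.471

Likelihoods f(4.7 | ·): I: 0.181818; II: 0.0755762.
Posterior ∝ prior × likelihood. Numerator for I: 0.27·0.181818 = 0.0490909.
Normalizing constant: 0.27·0.181818 + 0.73·0.0755762 = 0.104262.
P(I | observation) = 0.0490909 / 0.104262 = 0.470844.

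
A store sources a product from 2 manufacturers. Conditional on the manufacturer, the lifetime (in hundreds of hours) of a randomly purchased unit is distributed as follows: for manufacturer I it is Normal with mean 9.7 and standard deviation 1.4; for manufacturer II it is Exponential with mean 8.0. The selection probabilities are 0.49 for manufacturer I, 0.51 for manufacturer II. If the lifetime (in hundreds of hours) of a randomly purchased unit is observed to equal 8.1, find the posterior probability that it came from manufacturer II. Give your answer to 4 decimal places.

Likelihoods f(8.1 | ·): I: 0.148307; II: 0.0454137.
Posterior ∝ prior × likelihood. Numerator for II: 0.51·0.0454137 = 0.023161.
Normalizing constant: 0.49·0.148307 + 0.51·0.0454137 = 0.0958313.
P(II | observation) = 0.023161 / 0.0958313 = 0.241685.

0.2417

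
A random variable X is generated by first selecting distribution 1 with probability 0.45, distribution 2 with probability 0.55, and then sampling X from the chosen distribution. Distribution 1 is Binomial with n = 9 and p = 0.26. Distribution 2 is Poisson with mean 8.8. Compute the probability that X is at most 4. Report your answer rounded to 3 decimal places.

0.458

Conditional on each component, P(X ≤ 4): 1: 0.942866; 2: 0.0620978.
By total probability, P(X ≤ 4) = 0.45·0.942866 + 0.55·0.0620978 = 0.458443.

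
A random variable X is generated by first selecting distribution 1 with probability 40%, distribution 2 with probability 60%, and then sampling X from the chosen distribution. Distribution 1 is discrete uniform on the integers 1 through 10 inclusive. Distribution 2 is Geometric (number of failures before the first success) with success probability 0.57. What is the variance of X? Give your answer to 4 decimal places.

9.4991

Per component, 1: μ=5.5, E[X²]=38.5; 2: μ=0.754386, E[X²]=1.89258.
E[X] = 0.4·5.5 + 0.6·0.754386 = 2.65263.
E[X²] = 0.4·38.5 + 0.6·1.89258 = 16.5355.
Var(X) = E[X²] − (E[X])² = 16.5355 − 7.03645 = 9.4991.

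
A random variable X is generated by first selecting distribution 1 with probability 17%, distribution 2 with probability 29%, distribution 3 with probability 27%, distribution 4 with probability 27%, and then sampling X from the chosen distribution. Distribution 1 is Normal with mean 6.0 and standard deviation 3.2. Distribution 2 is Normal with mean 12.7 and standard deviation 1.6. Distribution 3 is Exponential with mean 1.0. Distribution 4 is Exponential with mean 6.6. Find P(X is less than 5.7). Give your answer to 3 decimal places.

0.504

Conditional on each component, P(X < 5.7): 1: 0.462654; 2: 6.07162e-06; 3: 0.996654; 4: 0.578374.
By total probability, P(X < 5.7) = 0.17·0.462654 + 0.29·6.07162e-06 + 0.27·0.996654 + 0.27·0.578374 = 0.50391.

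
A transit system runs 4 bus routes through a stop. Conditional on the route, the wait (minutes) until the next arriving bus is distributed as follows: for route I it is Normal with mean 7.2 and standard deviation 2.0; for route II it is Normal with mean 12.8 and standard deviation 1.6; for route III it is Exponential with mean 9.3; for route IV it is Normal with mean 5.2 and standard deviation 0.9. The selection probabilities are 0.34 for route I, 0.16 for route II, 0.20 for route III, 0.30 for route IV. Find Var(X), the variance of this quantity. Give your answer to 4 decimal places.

25.8975

Per component, I: μ=7.2, E[X²]=55.84; II: μ=12.8, E[X²]=166.4; III: μ=9.3, E[X²]=172.98; IV: μ=5.2, E[X²]=27.85.
E[X] = 0.34·7.2 + 0.16·12.8 + 0.2·9.3 + 0.3·5.2 = 7.916.
E[X²] = 0.34·55.84 + 0.16·166.4 + 0.2·172.98 + 0.3·27.85 = 88.5606.
Var(X) = E[X²] − (E[X])² = 88.5606 − 62.6631 = 25.8975.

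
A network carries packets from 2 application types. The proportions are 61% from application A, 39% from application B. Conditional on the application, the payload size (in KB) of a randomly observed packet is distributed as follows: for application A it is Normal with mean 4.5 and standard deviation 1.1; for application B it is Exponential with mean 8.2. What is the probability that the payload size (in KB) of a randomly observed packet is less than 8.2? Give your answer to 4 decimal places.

0.8563

Conditional on each application, P(X < 8.2): A: 0.999615; B: 0.632121.
By total probability, P(X < 8.2) = 0.61·0.999615 + 0.39·0.632121 = 0.856292.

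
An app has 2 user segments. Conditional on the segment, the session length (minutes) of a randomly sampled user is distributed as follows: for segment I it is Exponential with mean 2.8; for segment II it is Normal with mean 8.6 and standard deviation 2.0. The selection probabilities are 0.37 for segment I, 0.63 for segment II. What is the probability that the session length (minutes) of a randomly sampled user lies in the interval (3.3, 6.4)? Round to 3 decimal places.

0.159

Conditional on each segment, P(3.3 < X < 6.4): I: 0.206017; II: 0.131641.
By total probability, P(3.3 < X < 6.4) = 0.37·0.206017 + 0.63·0.131641 = 0.15916.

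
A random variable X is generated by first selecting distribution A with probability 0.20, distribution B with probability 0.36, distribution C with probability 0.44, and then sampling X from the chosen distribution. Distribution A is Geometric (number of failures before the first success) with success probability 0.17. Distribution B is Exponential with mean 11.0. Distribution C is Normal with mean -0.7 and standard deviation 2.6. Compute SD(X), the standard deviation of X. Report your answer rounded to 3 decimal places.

8.911

Per component, A: μ=4.88235, E[X²]=52.5571; B: μ=11, E[X²]=242; C: μ=-0.7, E[X²]=7.25.
E[X] = 0.2·4.88235 + 0.36·11 + 0.44·-0.7 = 4.62847.
E[X²] = 0.2·52.5571 + 0.36·242 + 0.44·7.25 = 100.821.
Var(X) = E[X²] − (E[X])² = 100.821 − 21.4227 = 79.3987.
SD(X) = √79.3987 = 8.91059.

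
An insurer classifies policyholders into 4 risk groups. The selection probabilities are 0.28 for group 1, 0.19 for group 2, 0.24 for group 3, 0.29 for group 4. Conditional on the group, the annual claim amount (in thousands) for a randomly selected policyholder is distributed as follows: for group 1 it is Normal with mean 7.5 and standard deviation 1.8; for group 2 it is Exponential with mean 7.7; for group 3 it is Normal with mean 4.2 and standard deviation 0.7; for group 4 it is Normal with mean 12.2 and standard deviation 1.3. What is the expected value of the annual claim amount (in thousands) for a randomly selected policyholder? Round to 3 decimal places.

8.109

Component means — 1: 7.5; 2: 7.7; 3: 4.2; 4: 12.2.
E[X] = 0.28·7.5 + 0.19·7.7 + 0.24·4.2 + 0.29·12.2 = 8.109.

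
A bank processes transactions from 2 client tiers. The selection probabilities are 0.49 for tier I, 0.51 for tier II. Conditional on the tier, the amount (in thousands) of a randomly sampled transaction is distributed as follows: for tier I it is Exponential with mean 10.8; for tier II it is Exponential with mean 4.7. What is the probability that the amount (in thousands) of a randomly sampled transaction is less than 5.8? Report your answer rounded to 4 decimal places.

0.5651

Conditional on each tier, P(X < 5.8): I: 0.415523; II: 0.708887.
By total probability, P(X < 5.8) = 0.49·0.415523 + 0.51·0.708887 = 0.565138.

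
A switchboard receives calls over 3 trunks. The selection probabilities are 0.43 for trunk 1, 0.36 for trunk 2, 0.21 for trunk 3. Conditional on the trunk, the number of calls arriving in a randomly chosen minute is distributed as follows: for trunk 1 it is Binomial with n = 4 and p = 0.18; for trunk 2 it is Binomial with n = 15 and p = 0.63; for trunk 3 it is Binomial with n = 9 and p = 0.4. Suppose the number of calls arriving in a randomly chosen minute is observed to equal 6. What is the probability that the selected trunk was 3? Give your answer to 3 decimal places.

0.516

Likelihoods P(X=6 | ·): 1: 0; 2: 0.0406689; 3: 0.0743178.
Posterior ∝ prior × likelihood. Numerator for 3: 0.21·0.0743178 = 0.0156067.
Normalizing constant: 0.43·0 + 0.36·0.0406689 + 0.21·0.0743178 = 0.0302476.
P(3 | observation) = 0.0156067 / 0.0302476 = 0.515967.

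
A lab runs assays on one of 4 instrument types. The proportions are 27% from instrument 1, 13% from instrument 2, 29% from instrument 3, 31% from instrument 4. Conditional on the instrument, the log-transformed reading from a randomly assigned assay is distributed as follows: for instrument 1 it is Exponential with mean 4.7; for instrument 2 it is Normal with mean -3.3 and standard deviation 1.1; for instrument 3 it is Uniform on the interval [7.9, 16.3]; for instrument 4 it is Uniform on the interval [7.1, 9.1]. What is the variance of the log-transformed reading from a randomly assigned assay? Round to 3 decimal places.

31.049

Per component, 1: μ=4.7, E[X²]=44.18; 2: μ=-3.3, E[X²]=12.1; 3: μ=12.1, E[X²]=152.29; 4: μ=8.1, E[X²]=65.9433.
E[X] = 0.27·4.7 + 0.13·-3.3 + 0.29·12.1 + 0.31·8.1 = 6.86.
E[X²] = 0.27·44.18 + 0.13·12.1 + 0.29·152.29 + 0.31·65.9433 = 78.1081.
Var(X) = E[X²] − (E[X])² = 78.1081 − 47.0596 = 31.0485.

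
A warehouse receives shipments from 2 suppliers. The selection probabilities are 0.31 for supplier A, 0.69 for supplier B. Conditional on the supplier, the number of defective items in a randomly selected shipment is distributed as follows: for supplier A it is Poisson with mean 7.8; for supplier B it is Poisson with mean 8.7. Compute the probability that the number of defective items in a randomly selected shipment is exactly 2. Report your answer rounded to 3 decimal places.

0.008

Conditional on each supplier, P(X = 2): A: 0.0124641; B: 0.00630444.
By total probability, P(X = 2) = 0.31·0.0124641 + 0.69·0.00630444 = 0.00821395.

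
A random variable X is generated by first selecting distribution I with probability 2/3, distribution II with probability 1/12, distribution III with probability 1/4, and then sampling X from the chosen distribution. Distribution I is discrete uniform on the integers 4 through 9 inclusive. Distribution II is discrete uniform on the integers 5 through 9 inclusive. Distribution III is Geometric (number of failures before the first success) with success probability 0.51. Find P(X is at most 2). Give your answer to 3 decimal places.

Conditional on each component, P(X ≤ 2): I: 0; II: 0; III: 0.882351.
By total probability, P(X ≤ 2) = 0.666667·0 + 0.0833333·0 + 0.25·0.882351 = 0.220588.

0.221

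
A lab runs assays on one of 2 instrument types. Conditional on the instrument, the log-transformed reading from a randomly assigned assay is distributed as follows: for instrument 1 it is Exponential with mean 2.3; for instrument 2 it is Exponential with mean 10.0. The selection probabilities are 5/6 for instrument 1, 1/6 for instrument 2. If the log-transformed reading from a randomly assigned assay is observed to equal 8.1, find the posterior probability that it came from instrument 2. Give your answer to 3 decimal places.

Likelihoods f(8.1 | ·): 1: 0.012847; 2: 0.0444858.
Posterior ∝ prior × likelihood. Numerator for 2: 0.166667·0.0444858 = 0.0074143.
Normalizing constant: 0.833333·0.012847 + 0.166667·0.0444858 = 0.0181201.
P(2 | observation) = 0.0074143 / 0.0181201 = 0.409176.

0.409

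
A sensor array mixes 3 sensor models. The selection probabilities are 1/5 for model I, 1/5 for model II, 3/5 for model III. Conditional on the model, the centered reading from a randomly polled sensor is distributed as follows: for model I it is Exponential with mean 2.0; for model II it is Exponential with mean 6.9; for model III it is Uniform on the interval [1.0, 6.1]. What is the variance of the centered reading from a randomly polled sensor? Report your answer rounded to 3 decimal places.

14.218

Per component, I: μ=2, E[X²]=8; II: μ=6.9, E[X²]=95.22; III: μ=3.55, E[X²]=14.77.
E[X] = 0.2·2 + 0.2·6.9 + 0.6·3.55 = 3.91.
E[X²] = 0.2·8 + 0.2·95.22 + 0.6·14.77 = 29.506.
Var(X) = E[X²] − (E[X])² = 29.506 − 15.2881 = 14.2179.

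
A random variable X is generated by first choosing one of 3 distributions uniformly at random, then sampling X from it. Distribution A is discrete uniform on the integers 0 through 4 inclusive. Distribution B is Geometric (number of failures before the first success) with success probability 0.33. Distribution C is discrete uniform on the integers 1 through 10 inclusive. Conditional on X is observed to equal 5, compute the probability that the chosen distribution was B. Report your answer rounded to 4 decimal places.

Likelihoods P(X=5 | ·): A: 0; B: 0.0445541; C: 0.1.
Posterior ∝ prior × likelihood. Numerator for B: 0.333333·0.0445541 = 0.0148514.
Normalizing constant: 0.333333·0 + 0.333333·0.0445541 + 0.333333·0.1 = 0.0481847.
P(B | observation) = 0.0148514 / 0.0481847 = 0.308218.

0.3082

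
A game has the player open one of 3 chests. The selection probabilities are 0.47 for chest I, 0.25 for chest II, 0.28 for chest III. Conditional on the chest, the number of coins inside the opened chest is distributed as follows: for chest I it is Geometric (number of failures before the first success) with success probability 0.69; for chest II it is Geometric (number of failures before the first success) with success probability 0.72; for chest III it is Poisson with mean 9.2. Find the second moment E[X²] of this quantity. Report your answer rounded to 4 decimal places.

For each component E[X²] = Var + (mean)², giving I: 0.852972; II: 0.691358; III: 93.84.
Overall E[X²] = 0.47·0.852972 + 0.25·0.691358 + 0.28·93.84 = 26.8489.

26.8489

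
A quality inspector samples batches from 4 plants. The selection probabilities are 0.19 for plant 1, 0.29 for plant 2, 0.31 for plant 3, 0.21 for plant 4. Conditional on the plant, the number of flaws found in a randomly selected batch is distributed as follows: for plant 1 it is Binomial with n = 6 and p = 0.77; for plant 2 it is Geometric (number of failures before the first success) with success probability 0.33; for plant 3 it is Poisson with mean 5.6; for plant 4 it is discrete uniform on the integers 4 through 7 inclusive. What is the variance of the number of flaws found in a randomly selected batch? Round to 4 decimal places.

6.3210

Per component, 1: μ=4.62, E[X²]=22.407; 2: μ=2.0303, E[X²]=10.2746; 3: μ=5.6, E[X²]=36.96; 4: μ=5.5, E[X²]=31.5.
E[X] = 0.19·4.62 + 0.29·2.0303 + 0.31·5.6 + 0.21·5.5 = 4.35759.
E[X²] = 0.19·22.407 + 0.29·10.2746 + 0.31·36.96 + 0.21·31.5 = 25.3096.
Var(X) = E[X²] − (E[X])² = 25.3096 − 18.9886 = 6.32098.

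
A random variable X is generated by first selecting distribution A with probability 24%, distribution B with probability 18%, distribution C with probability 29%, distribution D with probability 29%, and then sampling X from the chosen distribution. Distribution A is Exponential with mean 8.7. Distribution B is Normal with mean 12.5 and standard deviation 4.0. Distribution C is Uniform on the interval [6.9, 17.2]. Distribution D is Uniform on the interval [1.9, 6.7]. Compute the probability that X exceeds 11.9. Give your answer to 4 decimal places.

Conditional on each component, P(X > 11.9): A: 0.254663; B: 0.559618; C: 0.514563; D: 0.
By total probability, P(X > 11.9) = 0.24·0.254663 + 0.18·0.559618 + 0.29·0.514563 + 0.29·0 = 0.311073.

0.3111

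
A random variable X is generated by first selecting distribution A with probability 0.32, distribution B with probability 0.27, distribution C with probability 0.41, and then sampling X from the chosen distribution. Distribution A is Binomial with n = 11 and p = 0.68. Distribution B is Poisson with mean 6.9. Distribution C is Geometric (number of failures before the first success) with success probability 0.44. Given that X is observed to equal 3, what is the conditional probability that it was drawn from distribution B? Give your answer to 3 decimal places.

0.308

Likelihoods P(X=3 | ·): A: 0.00570441; B: 0.0551778; C: 0.077271.
Posterior ∝ prior × likelihood. Numerator for B: 0.27·0.0551778 = 0.014898.
Normalizing constant: 0.32·0.00570441 + 0.27·0.0551778 + 0.41·0.077271 = 0.0484045.
P(B | observation) = 0.014898 / 0.0484045 = 0.307781.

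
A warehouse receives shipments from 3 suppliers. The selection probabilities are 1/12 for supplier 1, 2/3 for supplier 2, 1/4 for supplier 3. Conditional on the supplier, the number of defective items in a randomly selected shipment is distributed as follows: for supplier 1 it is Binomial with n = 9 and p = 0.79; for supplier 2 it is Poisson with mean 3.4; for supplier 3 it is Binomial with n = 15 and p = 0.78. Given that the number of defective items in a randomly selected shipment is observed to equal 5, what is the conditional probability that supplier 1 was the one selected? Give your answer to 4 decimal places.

Likelihoods P(X=5 | ·): 1: 0.0754021; 2: 0.126361; 3: 0.000230279.
Posterior ∝ prior × likelihood. Numerator for 1: 0.0833333·0.0754021 = 0.0062835.
Normalizing constant: 0.0833333·0.0754021 + 0.666667·0.126361 + 0.25·0.000230279 = 0.0905816.
P(1 | observation) = 0.0062835 / 0.0905816 = 0.0693685.

0.0694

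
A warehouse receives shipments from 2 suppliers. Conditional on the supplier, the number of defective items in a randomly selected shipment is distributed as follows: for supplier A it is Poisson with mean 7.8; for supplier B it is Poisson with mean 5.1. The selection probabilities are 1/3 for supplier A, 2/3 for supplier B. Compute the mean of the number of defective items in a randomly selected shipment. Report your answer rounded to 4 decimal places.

6.0000

Component means — A: 7.8; B: 5.1.
E[X] = 0.333333·7.8 + 0.666667·5.1 = 6.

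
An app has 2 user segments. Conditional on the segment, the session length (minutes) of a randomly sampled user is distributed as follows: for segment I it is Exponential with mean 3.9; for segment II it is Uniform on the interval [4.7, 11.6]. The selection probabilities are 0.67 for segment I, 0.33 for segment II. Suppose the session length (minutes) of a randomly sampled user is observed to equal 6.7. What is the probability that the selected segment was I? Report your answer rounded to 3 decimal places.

Likelihoods f(6.7 | ·): I: 0.0460087; II: 0.144928.
Posterior ∝ prior × likelihood. Numerator for I: 0.67·0.0460087 = 0.0308258.
Normalizing constant: 0.67·0.0460087 + 0.33·0.144928 = 0.0786519.
P(I | observation) = 0.0308258 / 0.0786519 = 0.391927.

0.392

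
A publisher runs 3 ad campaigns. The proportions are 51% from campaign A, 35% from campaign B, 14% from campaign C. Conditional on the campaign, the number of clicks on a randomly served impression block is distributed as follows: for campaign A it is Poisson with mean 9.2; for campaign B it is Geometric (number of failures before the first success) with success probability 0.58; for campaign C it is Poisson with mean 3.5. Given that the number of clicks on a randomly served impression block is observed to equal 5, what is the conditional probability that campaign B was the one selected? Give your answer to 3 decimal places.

Likelihoods P(X=5 | ·): A: 0.0554943; B: 0.00758009; C: 0.132169.
Posterior ∝ prior × likelihood. Numerator for B: 0.35·0.00758009 = 0.00265303.
Normalizing constant: 0.51·0.0554943 + 0.35·0.00758009 + 0.14·0.132169 = 0.0494587.
P(B | observation) = 0.00265303 / 0.0494587 = 0.0536413.

0.054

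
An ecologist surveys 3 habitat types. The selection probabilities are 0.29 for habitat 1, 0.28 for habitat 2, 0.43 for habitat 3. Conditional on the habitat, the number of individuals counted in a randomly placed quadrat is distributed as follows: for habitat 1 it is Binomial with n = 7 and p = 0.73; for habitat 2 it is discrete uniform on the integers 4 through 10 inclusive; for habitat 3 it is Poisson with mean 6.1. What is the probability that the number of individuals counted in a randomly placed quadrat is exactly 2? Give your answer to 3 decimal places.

0.023

Conditional on each habitat, P(X = 2): 1: 0.0160577; 2: 0; 3: 0.0417286.
By total probability, P(X = 2) = 0.29·0.0160577 + 0.28·0 + 0.43·0.0417286 = 0.0226.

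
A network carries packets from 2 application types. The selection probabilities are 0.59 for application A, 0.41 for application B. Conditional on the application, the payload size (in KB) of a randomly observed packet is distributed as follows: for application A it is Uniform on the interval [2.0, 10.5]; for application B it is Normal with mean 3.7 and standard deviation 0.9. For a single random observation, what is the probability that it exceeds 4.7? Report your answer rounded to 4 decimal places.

Conditional on each application, P(X > 4.7): A: 0.682353; B: 0.13326.
By total probability, P(X > 4.7) = 0.59·0.682353 + 0.41·0.13326 = 0.457225.

0.4572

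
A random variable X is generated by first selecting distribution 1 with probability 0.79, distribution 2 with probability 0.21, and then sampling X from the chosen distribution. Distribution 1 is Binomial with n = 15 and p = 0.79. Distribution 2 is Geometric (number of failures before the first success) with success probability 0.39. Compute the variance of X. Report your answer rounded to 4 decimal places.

Per component, 1: μ=11.85, E[X²]=142.911; 2: μ=1.5641, E[X²]=6.45694.
E[X] = 0.79·11.85 + 0.21·1.5641 = 9.68996.
E[X²] = 0.79·142.911 + 0.21·6.45694 = 114.256.
Var(X) = E[X²] − (E[X])² = 114.256 − 93.8954 = 20.3603.

20.3603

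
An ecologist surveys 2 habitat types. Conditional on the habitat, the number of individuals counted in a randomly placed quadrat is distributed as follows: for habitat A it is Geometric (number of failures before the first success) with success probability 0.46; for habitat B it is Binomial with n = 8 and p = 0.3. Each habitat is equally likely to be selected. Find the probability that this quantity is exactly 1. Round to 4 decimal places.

0.2230

Conditional on each habitat, P(X = 1): A: 0.2484; B: 0.19765.
By total probability, P(X = 1) = 0.5·0.2484 + 0.5·0.19765 = 0.223025.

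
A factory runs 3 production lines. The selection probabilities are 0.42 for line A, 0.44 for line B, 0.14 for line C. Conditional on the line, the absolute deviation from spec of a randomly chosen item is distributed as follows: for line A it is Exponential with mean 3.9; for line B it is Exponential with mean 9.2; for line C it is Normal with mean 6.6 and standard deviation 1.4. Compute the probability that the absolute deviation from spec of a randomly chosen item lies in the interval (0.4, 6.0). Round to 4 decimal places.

Conditional on each line, P(0.4 < X < 6.0): A: 0.687809; B: 0.436541; C: 0.334113.
By total probability, P(0.4 < X < 6.0) = 0.42·0.687809 + 0.44·0.436541 + 0.14·0.334113 = 0.527734.

0.5277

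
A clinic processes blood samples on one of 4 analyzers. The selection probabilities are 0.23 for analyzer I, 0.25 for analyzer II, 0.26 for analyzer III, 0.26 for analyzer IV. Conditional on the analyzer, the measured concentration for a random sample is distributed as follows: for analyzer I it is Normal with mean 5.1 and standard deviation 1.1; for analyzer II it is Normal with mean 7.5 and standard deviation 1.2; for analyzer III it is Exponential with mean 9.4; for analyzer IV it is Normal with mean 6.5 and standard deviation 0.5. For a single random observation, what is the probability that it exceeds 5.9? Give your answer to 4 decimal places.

Conditional on each analyzer, P(X > 5.9): I: 0.233529; II: 0.908789; III: 0.53384; IV: 0.88493.
By total probability, P(X > 5.9) = 0.23·0.233529 + 0.25·0.908789 + 0.26·0.53384 + 0.26·0.88493 = 0.649789.

0.6498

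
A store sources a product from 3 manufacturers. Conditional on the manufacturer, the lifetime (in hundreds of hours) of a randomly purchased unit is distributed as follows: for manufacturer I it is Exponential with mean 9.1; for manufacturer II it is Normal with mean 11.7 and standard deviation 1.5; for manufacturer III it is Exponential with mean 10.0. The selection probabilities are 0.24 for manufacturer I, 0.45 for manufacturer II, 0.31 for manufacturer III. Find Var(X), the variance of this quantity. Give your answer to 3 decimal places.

Per component, I: μ=9.1, E[X²]=165.62; II: μ=11.7, E[X²]=139.14; III: μ=10, E[X²]=200.
E[X] = 0.24·9.1 + 0.45·11.7 + 0.31·10 = 10.549.
E[X²] = 0.24·165.62 + 0.45·139.14 + 0.31·200 = 164.362.
Var(X) = E[X²] − (E[X])² = 164.362 − 111.281 = 53.0804.

53.080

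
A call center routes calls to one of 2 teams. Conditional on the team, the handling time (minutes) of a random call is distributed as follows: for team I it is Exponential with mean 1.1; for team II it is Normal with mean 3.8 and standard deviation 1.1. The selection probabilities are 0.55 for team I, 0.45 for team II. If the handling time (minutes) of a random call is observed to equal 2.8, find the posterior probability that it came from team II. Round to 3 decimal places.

Likelihoods f(2.8 | ·): I: 0.0713067; II: 0.239915.
Posterior ∝ prior × likelihood. Numerator for II: 0.45·0.239915 = 0.107962.
Normalizing constant: 0.55·0.0713067 + 0.45·0.239915 = 0.14718.
P(II | observation) = 0.107962 / 0.14718 = 0.733533.

0.734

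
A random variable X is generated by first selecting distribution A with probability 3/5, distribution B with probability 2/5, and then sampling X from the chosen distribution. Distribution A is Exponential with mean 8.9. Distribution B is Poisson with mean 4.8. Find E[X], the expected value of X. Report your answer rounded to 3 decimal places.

Component means — A: 8.9; B: 4.8.
E[X] = 0.6·8.9 + 0.4·4.8 = 7.26.

7.260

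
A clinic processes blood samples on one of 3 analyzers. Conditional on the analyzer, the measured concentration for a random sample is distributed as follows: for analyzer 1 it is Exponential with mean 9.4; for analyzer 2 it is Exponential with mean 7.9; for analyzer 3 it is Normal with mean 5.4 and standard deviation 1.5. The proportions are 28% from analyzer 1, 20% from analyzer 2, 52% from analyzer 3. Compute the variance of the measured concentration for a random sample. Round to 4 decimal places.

Per component, 1: μ=9.4, E[X²]=176.72; 2: μ=7.9, E[X²]=124.82; 3: μ=5.4, E[X²]=31.41.
E[X] = 0.28·9.4 + 0.2·7.9 + 0.52·5.4 = 7.02.
E[X²] = 0.28·176.72 + 0.2·124.82 + 0.52·31.41 = 90.7788.
Var(X) = E[X²] − (E[X])² = 90.7788 − 49.2804 = 41.4984.

41.4984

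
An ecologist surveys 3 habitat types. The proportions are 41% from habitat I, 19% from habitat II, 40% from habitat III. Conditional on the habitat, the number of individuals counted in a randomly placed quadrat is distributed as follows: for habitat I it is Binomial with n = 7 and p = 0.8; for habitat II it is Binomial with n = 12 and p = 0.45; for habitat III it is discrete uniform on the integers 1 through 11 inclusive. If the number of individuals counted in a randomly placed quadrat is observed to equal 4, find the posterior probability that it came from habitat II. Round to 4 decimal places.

Likelihoods P(X=4 | ·): I: 0.114688; II: 0.169964; III: 0.0909091.
Posterior ∝ prior × likelihood. Numerator for II: 0.19·0.169964 = 0.0322931.
Normalizing constant: 0.41·0.114688 + 0.19·0.169964 + 0.4·0.0909091 = 0.115679.
P(II | observation) = 0.0322931 / 0.115679 = 0.279162.

0.2792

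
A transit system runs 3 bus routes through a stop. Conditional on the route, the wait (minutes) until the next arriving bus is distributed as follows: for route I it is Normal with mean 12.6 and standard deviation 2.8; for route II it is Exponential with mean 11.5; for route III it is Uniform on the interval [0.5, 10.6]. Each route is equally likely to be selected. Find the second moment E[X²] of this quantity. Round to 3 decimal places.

156.801

For each component E[X²] = Var + (mean)², giving I: 166.6; II: 264.5; III: 39.3033.
Overall E[X²] = 0.333333·166.6 + 0.333333·264.5 + 0.333333·39.3033 = 156.801.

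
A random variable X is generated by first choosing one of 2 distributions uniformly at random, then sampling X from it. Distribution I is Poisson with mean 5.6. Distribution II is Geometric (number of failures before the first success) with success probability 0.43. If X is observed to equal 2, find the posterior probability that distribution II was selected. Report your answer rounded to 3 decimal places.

Likelihoods P(X=2 | ·): I: 0.0579825; II: 0.139707.
Posterior ∝ prior × likelihood. Numerator for II: 0.5·0.139707 = 0.0698535.
Normalizing constant: 0.5·0.0579825 + 0.5·0.139707 = 0.0988448.
P(II | observation) = 0.0698535 / 0.0988448 = 0.706699.

0.707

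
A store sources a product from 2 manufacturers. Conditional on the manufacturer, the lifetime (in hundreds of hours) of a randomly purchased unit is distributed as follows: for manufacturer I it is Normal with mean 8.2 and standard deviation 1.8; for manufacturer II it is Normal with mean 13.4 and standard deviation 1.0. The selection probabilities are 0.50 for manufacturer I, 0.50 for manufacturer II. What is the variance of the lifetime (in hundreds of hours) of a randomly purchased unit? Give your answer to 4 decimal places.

Per component, I: μ=8.2, E[X²]=70.48; II: μ=13.4, E[X²]=180.56.
E[X] = 0.5·8.2 + 0.5·13.4 = 10.8.
E[X²] = 0.5·70.48 + 0.5·180.56 = 125.52.
Var(X) = E[X²] − (E[X])² = 125.52 − 116.64 = 8.88.

8.8800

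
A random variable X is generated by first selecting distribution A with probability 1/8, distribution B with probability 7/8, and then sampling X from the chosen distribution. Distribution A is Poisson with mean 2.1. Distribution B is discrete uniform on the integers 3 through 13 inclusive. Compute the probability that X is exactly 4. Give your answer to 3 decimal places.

Conditional on each component, P(X = 4): A: 0.099231; B: 0.0909091.
By total probability, P(X = 4) = 0.125·0.099231 + 0.875·0.0909091 = 0.0919493.

0.092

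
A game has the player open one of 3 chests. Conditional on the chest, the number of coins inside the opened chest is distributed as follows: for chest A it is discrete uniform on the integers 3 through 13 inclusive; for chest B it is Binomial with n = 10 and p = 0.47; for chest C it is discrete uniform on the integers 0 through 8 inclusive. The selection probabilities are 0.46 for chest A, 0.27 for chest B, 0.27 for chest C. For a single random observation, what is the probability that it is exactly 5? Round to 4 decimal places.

Conditional on each chest, P(X = 5): A: 0.0909091; B: 0.241696; C: 0.111111.
By total probability, P(X = 5) = 0.46·0.0909091 + 0.27·0.241696 + 0.27·0.111111 = 0.137076.

0.1371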